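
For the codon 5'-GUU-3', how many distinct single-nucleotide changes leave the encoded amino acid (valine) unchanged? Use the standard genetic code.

3

Position 1: none → 0 synonymous.
Position 2: none → 0 synonymous.
Position 3: GUC, GUA, GUG → 3 synonymous.
Total: 0 + 0 + 3 = 3.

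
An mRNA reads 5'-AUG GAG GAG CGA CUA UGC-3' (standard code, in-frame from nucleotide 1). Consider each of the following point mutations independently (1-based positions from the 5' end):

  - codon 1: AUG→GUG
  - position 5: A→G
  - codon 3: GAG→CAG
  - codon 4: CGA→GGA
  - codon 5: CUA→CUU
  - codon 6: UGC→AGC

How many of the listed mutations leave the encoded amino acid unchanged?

1

Codon 1: AUG (Met) → GUG (Val) — missense.
Codon 2: GAG (Glu) → GGG (Gly) — missense.
Codon 3: GAG (Glu) → CAG (Gln) — missense.
Codon 4: CGA (Arg) → GGA (Gly) — missense.
Codon 5: CUA (Leu) → CUU (Leu) — synonymous.
Codon 6: UGC (Cys) → AGC (Ser) — missense.
Synonymous: 1 of 6.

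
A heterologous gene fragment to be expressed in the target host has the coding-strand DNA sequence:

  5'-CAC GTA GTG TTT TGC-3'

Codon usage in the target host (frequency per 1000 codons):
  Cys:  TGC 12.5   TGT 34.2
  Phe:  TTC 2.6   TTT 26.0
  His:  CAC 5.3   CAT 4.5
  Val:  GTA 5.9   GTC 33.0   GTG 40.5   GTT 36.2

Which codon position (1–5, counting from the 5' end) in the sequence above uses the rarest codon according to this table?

1

Codon 1 CAC (His): 5.3 per 1000.
Codon 2 GTA (Val): 5.9 per 1000.
Codon 3 GTG (Val): 40.5 per 1000.
Codon 4 TTT (Phe): 26.0 per 1000.
Codon 5 TGC (Cys): 12.5 per 1000.
Lowest frequency is 5.3 at codon 1.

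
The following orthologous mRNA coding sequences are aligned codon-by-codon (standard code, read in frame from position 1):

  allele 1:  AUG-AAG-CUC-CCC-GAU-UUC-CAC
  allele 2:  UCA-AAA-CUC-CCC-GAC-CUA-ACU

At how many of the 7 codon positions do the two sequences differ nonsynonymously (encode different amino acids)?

Codon 1: AUG Met / UCA Ser — nonsynonymous.
Codon 2: AAG Lys / AAA Lys — synonymous.
Codon 3: CUC Leu / CUC Leu — identical.
Codon 4: CCC Pro / CCC Pro — identical.
Codon 5: GAU Asp / GAC Asp — synonymous.
Codon 6: UUC Phe / CUA Leu — nonsynonymous.
Codon 7: CAC His / ACU Thr — nonsynonymous.
Nonsynonymous differences: 3.

3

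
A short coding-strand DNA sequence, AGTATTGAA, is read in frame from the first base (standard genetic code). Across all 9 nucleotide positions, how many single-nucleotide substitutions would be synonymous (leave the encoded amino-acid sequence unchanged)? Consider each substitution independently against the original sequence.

Codon 1 (AGT, Ser): 1 synonymous substitution.
Codon 2 (ATT, Ile): 2 synonymous substitutions.
Codon 3 (GAA, Glu): 1 synonymous substitution.
Total: 1 + 2 + 1 = 4.

4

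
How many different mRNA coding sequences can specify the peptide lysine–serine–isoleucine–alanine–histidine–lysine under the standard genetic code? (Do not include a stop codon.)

Lys: 2 codons.
Ser: 6 codons.
Ile: 3 codons.
Ala: 4 codons.
His: 2 codons.
Lys: 2 codons.
2 × 6 × 3 × 4 × 2 × 2 = 576.

576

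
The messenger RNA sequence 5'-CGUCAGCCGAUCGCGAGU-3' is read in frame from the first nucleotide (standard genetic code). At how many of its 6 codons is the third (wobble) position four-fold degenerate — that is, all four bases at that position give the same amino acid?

3

Codon 1 CGU (Arg): third position 4-fold.
Codon 2 CAG (Gln): third position 2-fold.
Codon 3 CCG (Pro): third position 4-fold.
Codon 4 AUC (Ile): third position 3-fold.
Codon 5 GCG (Ala): third position 4-fold.
Codon 6 AGU (Ser): third position 2-fold.
Four-fold degenerate third positions: 3.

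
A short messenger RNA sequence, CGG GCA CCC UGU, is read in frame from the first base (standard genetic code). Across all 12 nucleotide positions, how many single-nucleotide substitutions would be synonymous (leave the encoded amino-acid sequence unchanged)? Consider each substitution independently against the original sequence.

Codon 1 (CGG, Arg): 4 synonymous substitutions.
Codon 2 (GCA, Ala): 3 synonymous substitutions.
Codon 3 (CCC, Pro): 3 synonymous substitutions.
Codon 4 (UGU, Cys): 1 synonymous substitution.
Total: 4 + 3 + 3 + 1 = 11.

11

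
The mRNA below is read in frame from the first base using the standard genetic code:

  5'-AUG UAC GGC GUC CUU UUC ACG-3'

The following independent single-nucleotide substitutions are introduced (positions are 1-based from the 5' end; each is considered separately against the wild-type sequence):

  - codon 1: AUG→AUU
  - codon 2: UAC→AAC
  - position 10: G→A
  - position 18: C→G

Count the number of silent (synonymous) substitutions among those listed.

0

Codon 1: AUG (Met) → AUU (Ile) — missense.
Codon 2: UAC (Tyr) → AAC (Asn) — missense.
Codon 4: GUC (Val) → AUC (Ile) — missense.
Codon 6: UUC (Phe) → UUG (Leu) — missense.
Synonymous: 0 of 4.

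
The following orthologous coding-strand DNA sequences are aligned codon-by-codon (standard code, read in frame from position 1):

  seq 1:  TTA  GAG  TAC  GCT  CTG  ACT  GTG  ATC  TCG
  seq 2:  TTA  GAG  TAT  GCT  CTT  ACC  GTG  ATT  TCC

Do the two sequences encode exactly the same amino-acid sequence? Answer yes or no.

Codon 1: TTA Leu / TTA Leu — identical.
Codon 2: GAG Glu / GAG Glu — identical.
Codon 3: TAC Tyr / TAT Tyr — synonymous.
Codon 4: GCT Ala / GCT Ala — identical.
Codon 5: CTG Leu / CTT Leu — synonymous.
Codon 6: ACT Thr / ACC Thr — synonymous.
Codon 7: GTG Val / GTG Val — identical.
Codon 8: ATC Ile / ATT Ile — synonymous.
Codon 9: TCG Ser / TCC Ser — synonymous.
Nonsynonymous differences: 0 → same protein.

yes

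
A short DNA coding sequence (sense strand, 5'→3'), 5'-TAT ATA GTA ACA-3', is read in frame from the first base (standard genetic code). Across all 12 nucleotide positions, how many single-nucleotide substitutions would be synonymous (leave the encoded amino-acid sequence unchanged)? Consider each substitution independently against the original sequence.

Codon 1 (TAT, Tyr): 1 synonymous substitution.
Codon 2 (ATA, Ile): 2 synonymous substitutions.
Codon 3 (GTA, Val): 3 synonymous substitutions.
Codon 4 (ACA, Thr): 3 synonymous substitutions.
Total: 1 + 2 + 3 + 3 = 9.

9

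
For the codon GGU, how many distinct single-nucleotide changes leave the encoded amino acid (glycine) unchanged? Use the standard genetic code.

3

Position 1: none → 0 synonymous.
Position 2: none → 0 synonymous.
Position 3: GGC, GGA, GGG → 3 synonymous.
Total: 0 + 0 + 3 = 3.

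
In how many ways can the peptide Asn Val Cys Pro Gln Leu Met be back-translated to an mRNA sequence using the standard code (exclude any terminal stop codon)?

Asn: 2 codons.
Val: 4 codons.
Cys: 2 codons.
Pro: 4 codons.
Gln: 2 codons.
Leu: 6 codons.
Met: 1 codon.
2 × 4 × 2 × 4 × 2 × 6 × 1 = 768.

768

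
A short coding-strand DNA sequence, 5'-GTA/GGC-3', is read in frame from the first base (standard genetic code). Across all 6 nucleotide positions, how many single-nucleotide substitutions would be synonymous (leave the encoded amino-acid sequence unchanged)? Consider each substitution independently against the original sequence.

6

Codon 1 (GTA, Val): 3 synonymous substitutions.
Codon 2 (GGC, Gly): 3 synonymous substitutions.
Total: 3 + 3 = 6.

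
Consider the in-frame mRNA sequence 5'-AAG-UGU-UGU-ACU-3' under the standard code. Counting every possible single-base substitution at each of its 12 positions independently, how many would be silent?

Codon 1 (AAG, Lys): 1 synonymous substitution.
Codon 2 (UGU, Cys): 1 synonymous substitution.
Codon 3 (UGU, Cys): 1 synonymous substitution.
Codon 4 (ACU, Thr): 3 synonymous substitutions.
Total: 1 + 1 + 1 + 3 = 6.

6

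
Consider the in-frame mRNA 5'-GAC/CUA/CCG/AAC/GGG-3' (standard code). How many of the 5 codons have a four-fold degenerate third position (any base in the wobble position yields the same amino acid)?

3

Codon 1 GAC (Asp): third position 2-fold.
Codon 2 CUA (Leu): third position 4-fold.
Codon 3 CCG (Pro): third position 4-fold.
Codon 4 AAC (Asn): third position 2-fold.
Codon 5 GGG (Gly): third position 4-fold.
Four-fold degenerate third positions: 3.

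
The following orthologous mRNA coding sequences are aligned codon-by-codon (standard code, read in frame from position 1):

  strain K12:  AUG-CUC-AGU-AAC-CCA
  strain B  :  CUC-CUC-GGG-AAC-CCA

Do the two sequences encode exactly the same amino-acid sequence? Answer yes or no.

Codon 1: AUG Met / CUC Leu — nonsynonymous.
Codon 2: CUC Leu / CUC Leu — identical.
Codon 3: AGU Ser / GGG Gly — nonsynonymous.
Codon 4: AAC Asn / AAC Asn — identical.
Codon 5: CCA Pro / CCA Pro — identical.
Nonsynonymous differences: 2 → different protein.

no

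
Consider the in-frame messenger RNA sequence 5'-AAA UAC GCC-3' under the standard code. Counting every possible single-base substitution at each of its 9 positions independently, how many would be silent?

Codon 1 (AAA, Lys): 1 synonymous substitution.
Codon 2 (UAC, Tyr): 1 synonymous substitution.
Codon 3 (GCC, Ala): 3 synonymous substitutions.
Total: 1 + 1 + 3 = 5.

5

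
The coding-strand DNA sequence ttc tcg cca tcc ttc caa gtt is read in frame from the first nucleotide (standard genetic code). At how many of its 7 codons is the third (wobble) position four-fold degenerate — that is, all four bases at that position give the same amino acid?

4

Codon 1 TTC (Phe): third position 2-fold.
Codon 2 TCG (Ser): third position 4-fold.
Codon 3 CCA (Pro): third position 4-fold.
Codon 4 TCC (Ser): third position 4-fold.
Codon 5 TTC (Phe): third position 2-fold.
Codon 6 CAA (Gln): third position 2-fold.
Codon 7 GTT (Val): third position 4-fold.
Four-fold degenerate third positions: 4.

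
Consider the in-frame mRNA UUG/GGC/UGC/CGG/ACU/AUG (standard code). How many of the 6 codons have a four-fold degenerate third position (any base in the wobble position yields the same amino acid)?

Codon 1 UUG (Leu): third position 2-fold.
Codon 2 GGC (Gly): third position 4-fold.
Codon 3 UGC (Cys): third position 2-fold.
Codon 4 CGG (Arg): third position 4-fold.
Codon 5 ACU (Thr): third position 4-fold.
Codon 6 AUG (Met): third position 1-fold.
Four-fold degenerate third positions: 3.

3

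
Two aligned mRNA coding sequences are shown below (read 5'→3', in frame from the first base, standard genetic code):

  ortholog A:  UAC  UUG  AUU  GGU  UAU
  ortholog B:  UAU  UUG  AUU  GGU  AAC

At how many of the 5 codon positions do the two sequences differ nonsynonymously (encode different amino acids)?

1

Codon 1: UAC Tyr / UAU Tyr — synonymous.
Codon 2: UUG Leu / UUG Leu — identical.
Codon 3: AUU Ile / AUU Ile — identical.
Codon 4: GGU Gly / GGU Gly — identical.
Codon 5: UAU Tyr / AAC Asn — nonsynonymous.
Nonsynonymous differences: 1.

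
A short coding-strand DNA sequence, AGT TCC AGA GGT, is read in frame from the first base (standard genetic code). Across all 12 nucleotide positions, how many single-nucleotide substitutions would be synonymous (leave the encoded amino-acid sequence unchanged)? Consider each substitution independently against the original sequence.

9

Codon 1 (AGT, Ser): 1 synonymous substitution.
Codon 2 (TCC, Ser): 3 synonymous substitutions.
Codon 3 (AGA, Arg): 2 synonymous substitutions.
Codon 4 (GGT, Gly): 3 synonymous substitutions.
Total: 1 + 3 + 2 + 3 = 9.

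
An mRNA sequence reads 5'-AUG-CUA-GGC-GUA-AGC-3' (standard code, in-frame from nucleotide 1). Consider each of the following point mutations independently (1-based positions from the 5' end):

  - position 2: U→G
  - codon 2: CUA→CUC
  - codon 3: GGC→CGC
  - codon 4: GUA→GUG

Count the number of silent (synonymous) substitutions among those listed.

Codon 1: AUG (Met) → AGG (Arg) — missense.
Codon 2: CUA (Leu) → CUC (Leu) — synonymous.
Codon 3: GGC (Gly) → CGC (Arg) — missense.
Codon 4: GUA (Val) → GUG (Val) — synonymous.
Synonymous: 2 of 4.

2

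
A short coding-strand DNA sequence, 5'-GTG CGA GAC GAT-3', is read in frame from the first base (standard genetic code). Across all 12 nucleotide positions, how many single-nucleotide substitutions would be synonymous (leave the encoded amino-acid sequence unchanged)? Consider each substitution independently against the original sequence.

9

Codon 1 (GTG, Val): 3 synonymous substitutions.
Codon 2 (CGA, Arg): 4 synonymous substitutions.
Codon 3 (GAC, Asp): 1 synonymous substitution.
Codon 4 (GAT, Asp): 1 synonymous substitution.
Total: 3 + 4 + 1 + 1 = 9.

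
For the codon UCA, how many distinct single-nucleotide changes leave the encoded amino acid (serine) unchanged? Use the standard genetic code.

Position 1: none → 0 synonymous.
Position 2: none → 0 synonymous.
Position 3: UCU, UCC, UCG → 3 synonymous.
Total: 0 + 0 + 3 = 3.

3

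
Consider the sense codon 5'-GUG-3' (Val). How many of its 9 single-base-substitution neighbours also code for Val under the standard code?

3

Position 1: none → 0 synonymous.
Position 2: none → 0 synonymous.
Position 3: GUU, GUC, GUA → 3 synonymous.
Total: 0 + 0 + 3 = 3.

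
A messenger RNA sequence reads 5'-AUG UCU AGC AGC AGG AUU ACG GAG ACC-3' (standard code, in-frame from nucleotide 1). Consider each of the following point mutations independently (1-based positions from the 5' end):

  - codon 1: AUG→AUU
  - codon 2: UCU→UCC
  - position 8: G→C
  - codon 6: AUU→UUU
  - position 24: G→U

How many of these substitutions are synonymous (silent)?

1

Codon 1: AUG (Met) → AUU (Ile) — missense.
Codon 2: UCU (Ser) → UCC (Ser) — synonymous.
Codon 3: AGC (Ser) → ACC (Thr) — missense.
Codon 6: AUU (Ile) → UUU (Phe) — missense.
Codon 8: GAG (Glu) → GAU (Asp) — missense.
Synonymous: 1 of 5.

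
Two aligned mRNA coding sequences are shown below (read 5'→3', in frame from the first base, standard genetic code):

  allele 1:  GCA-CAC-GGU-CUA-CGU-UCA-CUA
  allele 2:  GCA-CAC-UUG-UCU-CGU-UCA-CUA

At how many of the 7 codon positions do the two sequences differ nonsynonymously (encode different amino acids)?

2

Codon 1: GCA Ala / GCA Ala — identical.
Codon 2: CAC His / CAC His — identical.
Codon 3: GGU Gly / UUG Leu — nonsynonymous.
Codon 4: CUA Leu / UCU Ser — nonsynonymous.
Codon 5: CGU Arg / CGU Arg — identical.
Codon 6: UCA Ser / UCA Ser — identical.
Codon 7: CUA Leu / CUA Leu — identical.
Nonsynonymous differences: 2.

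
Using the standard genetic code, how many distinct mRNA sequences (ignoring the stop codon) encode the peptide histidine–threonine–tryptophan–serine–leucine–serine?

1728

His: 2 codons.
Thr: 4 codons.
Trp: 1 codon.
Ser: 6 codons.
Leu: 6 codons.
Ser: 6 codons.
2 × 4 × 1 × 6 × 6 × 6 = 1728.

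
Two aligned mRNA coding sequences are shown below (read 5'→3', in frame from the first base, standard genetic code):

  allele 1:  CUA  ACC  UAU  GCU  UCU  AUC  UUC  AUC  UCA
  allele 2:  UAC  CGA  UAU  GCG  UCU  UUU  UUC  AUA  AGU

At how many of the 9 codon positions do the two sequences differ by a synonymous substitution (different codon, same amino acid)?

3

Codon 1: CUA Leu / UAC Tyr — nonsynonymous.
Codon 2: ACC Thr / CGA Arg — nonsynonymous.
Codon 3: UAU Tyr / UAU Tyr — identical.
Codon 4: GCU Ala / GCG Ala — synonymous.
Codon 5: UCU Ser / UCU Ser — identical.
Codon 6: AUC Ile / UUU Phe — nonsynonymous.
Codon 7: UUC Phe / UUC Phe — identical.
Codon 8: AUC Ile / AUA Ile — synonymous.
Codon 9: UCA Ser / AGU Ser — synonymous.
Synonymous differences: 3.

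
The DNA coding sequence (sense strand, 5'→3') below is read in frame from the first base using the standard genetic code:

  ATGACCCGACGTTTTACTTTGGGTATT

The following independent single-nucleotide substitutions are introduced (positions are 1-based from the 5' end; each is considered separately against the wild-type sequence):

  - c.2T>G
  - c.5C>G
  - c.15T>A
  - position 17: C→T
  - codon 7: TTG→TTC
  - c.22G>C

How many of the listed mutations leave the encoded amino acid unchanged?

0

Codon 1: ATG (Met) → AGG (Arg) — missense.
Codon 2: ACC (Thr) → AGC (Ser) — missense.
Codon 5: TTT (Phe) → TTA (Leu) — missense.
Codon 6: ACT (Thr) → ATT (Ile) — missense.
Codon 7: TTG (Leu) → TTC (Phe) — missense.
Codon 8: GGT (Gly) → CGT (Arg) — missense.
Synonymous: 0 of 6.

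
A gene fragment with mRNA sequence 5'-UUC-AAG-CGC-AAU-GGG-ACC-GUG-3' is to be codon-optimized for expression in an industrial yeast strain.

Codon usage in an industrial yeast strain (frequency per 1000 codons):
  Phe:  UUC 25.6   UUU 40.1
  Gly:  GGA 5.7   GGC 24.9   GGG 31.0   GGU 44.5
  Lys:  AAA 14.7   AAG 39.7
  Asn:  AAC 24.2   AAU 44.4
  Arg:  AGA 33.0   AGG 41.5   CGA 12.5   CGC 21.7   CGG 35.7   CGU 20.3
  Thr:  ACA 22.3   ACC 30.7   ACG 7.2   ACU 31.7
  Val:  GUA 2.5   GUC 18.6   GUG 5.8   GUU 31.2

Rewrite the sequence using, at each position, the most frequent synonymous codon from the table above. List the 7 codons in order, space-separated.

UUU AAG AGG AAU GGU ACU GUU

Codon 1 (Phe): best is UUU at 40.1.
Codon 2 (Lys): best is AAG at 39.7.
Codon 3 (Arg): best is AGG at 41.5.
Codon 4 (Asn): best is AAU at 44.4.
Codon 5 (Gly): best is GGU at 44.5.
Codon 6 (Thr): best is ACU at 31.7.
Codon 7 (Val): best is GUU at 31.2.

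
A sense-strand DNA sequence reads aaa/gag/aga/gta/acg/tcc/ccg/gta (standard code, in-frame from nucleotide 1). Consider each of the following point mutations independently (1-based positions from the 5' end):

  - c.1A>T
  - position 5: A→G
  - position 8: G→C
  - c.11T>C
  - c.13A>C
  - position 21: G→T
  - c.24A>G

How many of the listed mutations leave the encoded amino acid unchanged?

Codon 1: AAA (Lys) → TAA (Stop) — nonsense.
Codon 2: GAG (Glu) → GGG (Gly) — missense.
Codon 3: AGA (Arg) → ACA (Thr) — missense.
Codon 4: GTA (Val) → GCA (Ala) — missense.
Codon 5: ACG (Thr) → CCG (Pro) — missense.
Codon 7: CCG (Pro) → CCT (Pro) — synonymous.
Codon 8: GTA (Val) → GTG (Val) — synonymous.
Synonymous: 2 of 7.

2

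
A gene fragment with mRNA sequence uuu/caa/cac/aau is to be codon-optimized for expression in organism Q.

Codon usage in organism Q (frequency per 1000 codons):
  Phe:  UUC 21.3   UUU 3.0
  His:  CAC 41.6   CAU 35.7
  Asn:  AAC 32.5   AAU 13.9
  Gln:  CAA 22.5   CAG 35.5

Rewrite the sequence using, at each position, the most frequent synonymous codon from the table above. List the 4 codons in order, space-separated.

Codon 1 (Phe): best is UUC at 21.3.
Codon 2 (Gln): best is CAG at 35.5.
Codon 3 (His): best is CAC at 41.6.
Codon 4 (Asn): best is AAC at 32.5.

UUC CAG CAC AAC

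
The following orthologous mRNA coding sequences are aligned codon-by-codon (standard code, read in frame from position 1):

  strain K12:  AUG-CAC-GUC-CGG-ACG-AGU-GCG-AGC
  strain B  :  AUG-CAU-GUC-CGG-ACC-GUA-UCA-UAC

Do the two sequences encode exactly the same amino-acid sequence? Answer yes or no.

no

Codon 1: AUG Met / AUG Met — identical.
Codon 2: CAC His / CAU His — synonymous.
Codon 3: GUC Val / GUC Val — identical.
Codon 4: CGG Arg / CGG Arg — identical.
Codon 5: ACG Thr / ACC Thr — synonymous.
Codon 6: AGU Ser / GUA Val — nonsynonymous.
Codon 7: GCG Ala / UCA Ser — nonsynonymous.
Codon 8: AGC Ser / UAC Tyr — nonsynonymous.
Nonsynonymous differences: 3 → different protein.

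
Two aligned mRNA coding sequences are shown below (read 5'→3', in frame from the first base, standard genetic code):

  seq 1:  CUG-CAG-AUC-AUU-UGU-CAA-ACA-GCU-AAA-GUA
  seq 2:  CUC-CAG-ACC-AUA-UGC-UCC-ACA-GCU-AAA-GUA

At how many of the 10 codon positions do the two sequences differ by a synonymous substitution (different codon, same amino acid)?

3

Codon 1: CUG Leu / CUC Leu — synonymous.
Codon 2: CAG Gln / CAG Gln — identical.
Codon 3: AUC Ile / ACC Thr — nonsynonymous.
Codon 4: AUU Ile / AUA Ile — synonymous.
Codon 5: UGU Cys / UGC Cys — synonymous.
Codon 6: CAA Gln / UCC Ser — nonsynonymous.
Codon 7: ACA Thr / ACA Thr — identical.
Codon 8: GCU Ala / GCU Ala — identical.
Codon 9: AAA Lys / AAA Lys — identical.
Codon 10: GUA Val / GUA Val — identical.
Synonymous differences: 3.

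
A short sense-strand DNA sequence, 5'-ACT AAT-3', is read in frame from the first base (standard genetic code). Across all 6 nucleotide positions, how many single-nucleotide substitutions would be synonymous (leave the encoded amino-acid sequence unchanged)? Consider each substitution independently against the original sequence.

4

Codon 1 (ACT, Thr): 3 synonymous substitutions.
Codon 2 (AAT, Asn): 1 synonymous substitution.
Total: 3 + 1 = 4.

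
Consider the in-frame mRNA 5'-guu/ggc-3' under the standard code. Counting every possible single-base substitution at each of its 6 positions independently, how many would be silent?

6

Codon 1 (GUU, Val): 3 synonymous substitutions.
Codon 2 (GGC, Gly): 3 synonymous substitutions.
Total: 3 + 3 = 6.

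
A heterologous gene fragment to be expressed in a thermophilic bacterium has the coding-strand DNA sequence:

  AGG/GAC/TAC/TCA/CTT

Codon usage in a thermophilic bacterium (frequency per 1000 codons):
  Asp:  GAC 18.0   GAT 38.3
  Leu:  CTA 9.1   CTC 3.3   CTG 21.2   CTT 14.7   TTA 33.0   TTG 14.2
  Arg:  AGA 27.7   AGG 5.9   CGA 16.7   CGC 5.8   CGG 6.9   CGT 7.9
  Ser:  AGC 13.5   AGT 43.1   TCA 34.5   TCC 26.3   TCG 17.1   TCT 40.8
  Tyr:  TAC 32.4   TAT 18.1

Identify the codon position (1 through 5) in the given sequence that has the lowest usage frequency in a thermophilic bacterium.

1

Codon 1 AGG (Arg): 5.9 per 1000.
Codon 2 GAC (Asp): 18.0 per 1000.
Codon 3 TAC (Tyr): 32.4 per 1000.
Codon 4 TCA (Ser): 34.5 per 1000.
Codon 5 CTT (Leu): 14.7 per 1000.
Lowest frequency is 5.9 at codon 1.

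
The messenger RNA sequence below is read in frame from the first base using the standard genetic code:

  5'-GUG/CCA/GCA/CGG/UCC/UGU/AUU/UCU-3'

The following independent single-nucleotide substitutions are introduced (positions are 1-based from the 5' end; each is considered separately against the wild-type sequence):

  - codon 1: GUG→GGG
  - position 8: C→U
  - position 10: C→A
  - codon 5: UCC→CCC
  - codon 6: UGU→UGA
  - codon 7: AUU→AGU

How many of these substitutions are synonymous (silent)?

Codon 1: GUG (Val) → GGG (Gly) — missense.
Codon 3: GCA (Ala) → GUA (Val) — missense.
Codon 4: CGG (Arg) → AGG (Arg) — synonymous.
Codon 5: UCC (Ser) → CCC (Pro) — missense.
Codon 6: UGU (Cys) → UGA (Stop) — nonsense.
Codon 7: AUU (Ile) → AGU (Ser) — missense.
Synonymous: 1 of 6.

1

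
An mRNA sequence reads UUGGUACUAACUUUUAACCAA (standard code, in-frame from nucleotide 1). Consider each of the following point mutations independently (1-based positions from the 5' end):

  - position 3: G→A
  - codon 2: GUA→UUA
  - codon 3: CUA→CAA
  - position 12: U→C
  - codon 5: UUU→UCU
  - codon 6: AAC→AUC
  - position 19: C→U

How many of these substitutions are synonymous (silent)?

Codon 1: UUG (Leu) → UUA (Leu) — synonymous.
Codon 2: GUA (Val) → UUA (Leu) — missense.
Codon 3: CUA (Leu) → CAA (Gln) — missense.
Codon 4: ACU (Thr) → ACC (Thr) — synonymous.
Codon 5: UUU (Phe) → UCU (Ser) — missense.
Codon 6: AAC (Asn) → AUC (Ile) — missense.
Codon 7: CAA (Gln) → UAA (Stop) — nonsense.
Synonymous: 2 of 7.

2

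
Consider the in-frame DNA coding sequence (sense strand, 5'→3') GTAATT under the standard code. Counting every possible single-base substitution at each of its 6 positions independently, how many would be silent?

5

Codon 1 (GTA, Val): 3 synonymous substitutions.
Codon 2 (ATT, Ile): 2 synonymous substitutions.
Total: 3 + 2 = 5.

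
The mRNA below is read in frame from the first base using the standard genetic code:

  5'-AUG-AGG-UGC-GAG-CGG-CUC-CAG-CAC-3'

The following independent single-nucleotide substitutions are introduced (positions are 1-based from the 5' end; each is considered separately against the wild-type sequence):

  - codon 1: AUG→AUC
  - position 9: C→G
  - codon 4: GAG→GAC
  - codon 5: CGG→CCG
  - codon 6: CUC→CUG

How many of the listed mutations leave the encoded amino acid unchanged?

1

Codon 1: AUG (Met) → AUC (Ile) — missense.
Codon 3: UGC (Cys) → UGG (Trp) — missense.
Codon 4: GAG (Glu) → GAC (Asp) — missense.
Codon 5: CGG (Arg) → CCG (Pro) — missense.
Codon 6: CUC (Leu) → CUG (Leu) — synonymous.
Synonymous: 1 of 5.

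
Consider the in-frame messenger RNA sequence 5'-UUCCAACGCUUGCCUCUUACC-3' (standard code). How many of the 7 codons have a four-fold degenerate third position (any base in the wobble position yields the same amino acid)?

4

Codon 1 UUC (Phe): third position 2-fold.
Codon 2 CAA (Gln): third position 2-fold.
Codon 3 CGC (Arg): third position 4-fold.
Codon 4 UUG (Leu): third position 2-fold.
Codon 5 CCU (Pro): third position 4-fold.
Codon 6 CUU (Leu): third position 4-fold.
Codon 7 ACC (Thr): third position 4-fold.
Four-fold degenerate third positions: 4.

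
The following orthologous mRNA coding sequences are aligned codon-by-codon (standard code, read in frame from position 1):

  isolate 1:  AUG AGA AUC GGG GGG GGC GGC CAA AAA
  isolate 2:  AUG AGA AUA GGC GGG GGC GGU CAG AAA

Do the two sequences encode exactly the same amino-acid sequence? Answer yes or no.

Codon 1: AUG Met / AUG Met — identical.
Codon 2: AGA Arg / AGA Arg — identical.
Codon 3: AUC Ile / AUA Ile — synonymous.
Codon 4: GGG Gly / GGC Gly — synonymous.
Codon 5: GGG Gly / GGG Gly — identical.
Codon 6: GGC Gly / GGC Gly — identical.
Codon 7: GGC Gly / GGU Gly — synonymous.
Codon 8: CAA Gln / CAG Gln — synonymous.
Codon 9: AAA Lys / AAA Lys — identical.
Nonsynonymous differences: 0 → same protein.

yes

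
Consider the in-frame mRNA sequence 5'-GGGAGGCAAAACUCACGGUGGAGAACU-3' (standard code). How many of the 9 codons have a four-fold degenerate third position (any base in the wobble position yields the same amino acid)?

Codon 1 GGG (Gly): third position 4-fold.
Codon 2 AGG (Arg): third position 2-fold.
Codon 3 CAA (Gln): third position 2-fold.
Codon 4 AAC (Asn): third position 2-fold.
Codon 5 UCA (Ser): third position 4-fold.
Codon 6 CGG (Arg): third position 4-fold.
Codon 7 UGG (Trp): third position 1-fold.
Codon 8 AGA (Arg): third position 2-fold.
Codon 9 ACU (Thr): third position 4-fold.
Four-fold degenerate third positions: 4.

4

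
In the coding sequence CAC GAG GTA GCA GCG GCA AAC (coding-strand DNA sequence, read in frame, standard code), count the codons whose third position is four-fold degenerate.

Codon 1 CAC (His): third position 2-fold.
Codon 2 GAG (Glu): third position 2-fold.
Codon 3 GTA (Val): third position 4-fold.
Codon 4 GCA (Ala): third position 4-fold.
Codon 5 GCG (Ala): third position 4-fold.
Codon 6 GCA (Ala): third position 4-fold.
Codon 7 AAC (Asn): third position 2-fold.
Four-fold degenerate third positions: 4.

4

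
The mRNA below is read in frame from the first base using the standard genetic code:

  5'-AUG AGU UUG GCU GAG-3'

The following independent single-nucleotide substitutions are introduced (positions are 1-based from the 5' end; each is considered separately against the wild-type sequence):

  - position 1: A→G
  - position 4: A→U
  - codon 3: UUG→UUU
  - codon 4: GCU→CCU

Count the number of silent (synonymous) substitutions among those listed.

Codon 1: AUG (Met) → GUG (Val) — missense.
Codon 2: AGU (Ser) → UGU (Cys) — missense.
Codon 3: UUG (Leu) → UUU (Phe) — missense.
Codon 4: GCU (Ala) → CCU (Pro) — missense.
Synonymous: 0 of 4.

0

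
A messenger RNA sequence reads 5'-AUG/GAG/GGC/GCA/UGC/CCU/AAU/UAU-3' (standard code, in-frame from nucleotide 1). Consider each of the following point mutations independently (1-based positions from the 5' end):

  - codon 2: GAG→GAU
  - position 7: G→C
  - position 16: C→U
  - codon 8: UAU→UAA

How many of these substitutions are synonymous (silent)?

0

Codon 2: GAG (Glu) → GAU (Asp) — missense.
Codon 3: GGC (Gly) → CGC (Arg) — missense.
Codon 6: CCU (Pro) → UCU (Ser) — missense.
Codon 8: UAU (Tyr) → UAA (Stop) — nonsense.
Synonymous: 0 of 4.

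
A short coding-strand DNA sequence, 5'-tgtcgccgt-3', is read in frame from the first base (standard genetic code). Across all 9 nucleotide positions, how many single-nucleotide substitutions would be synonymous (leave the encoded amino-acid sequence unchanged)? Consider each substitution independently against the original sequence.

Codon 1 (TGT, Cys): 1 synonymous substitution.
Codon 2 (CGC, Arg): 3 synonymous substitutions.
Codon 3 (CGT, Arg): 3 synonymous substitutions.
Total: 1 + 3 + 3 = 7.

7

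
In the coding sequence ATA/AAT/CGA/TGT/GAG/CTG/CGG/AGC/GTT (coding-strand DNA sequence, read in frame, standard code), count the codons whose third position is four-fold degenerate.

Codon 1 ATA (Ile): third position 3-fold.
Codon 2 AAT (Asn): third position 2-fold.
Codon 3 CGA (Arg): third position 4-fold.
Codon 4 TGT (Cys): third position 2-fold.
Codon 5 GAG (Glu): third position 2-fold.
Codon 6 CTG (Leu): third position 4-fold.
Codon 7 CGG (Arg): third position 4-fold.
Codon 8 AGC (Ser): third position 2-fold.
Codon 9 GTT (Val): third position 4-fold.
Four-fold degenerate third positions: 4.

4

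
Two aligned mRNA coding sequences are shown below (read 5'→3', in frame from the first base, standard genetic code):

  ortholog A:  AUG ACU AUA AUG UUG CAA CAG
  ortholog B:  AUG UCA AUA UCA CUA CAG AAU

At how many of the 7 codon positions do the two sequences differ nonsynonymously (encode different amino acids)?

3

Codon 1: AUG Met / AUG Met — identical.
Codon 2: ACU Thr / UCA Ser — nonsynonymous.
Codon 3: AUA Ile / AUA Ile — identical.
Codon 4: AUG Met / UCA Ser — nonsynonymous.
Codon 5: UUG Leu / CUA Leu — synonymous.
Codon 6: CAA Gln / CAG Gln — synonymous.
Codon 7: CAG Gln / AAU Asn — nonsynonymous.
Nonsynonymous differences: 3.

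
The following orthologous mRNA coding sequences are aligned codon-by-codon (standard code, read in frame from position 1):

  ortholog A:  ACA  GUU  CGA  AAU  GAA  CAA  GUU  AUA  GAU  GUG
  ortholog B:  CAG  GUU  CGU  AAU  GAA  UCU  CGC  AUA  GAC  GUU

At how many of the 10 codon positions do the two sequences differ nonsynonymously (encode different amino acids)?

3

Codon 1: ACA Thr / CAG Gln — nonsynonymous.
Codon 2: GUU Val / GUU Val — identical.
Codon 3: CGA Arg / CGU Arg — synonymous.
Codon 4: AAU Asn / AAU Asn — identical.
Codon 5: GAA Glu / GAA Glu — identical.
Codon 6: CAA Gln / UCU Ser — nonsynonymous.
Codon 7: GUU Val / CGC Arg — nonsynonymous.
Codon 8: AUA Ile / AUA Ile — identical.
Codon 9: GAU Asp / GAC Asp — synonymous.
Codon 10: GUG Val / GUU Val — synonymous.
Nonsynonymous differences: 3.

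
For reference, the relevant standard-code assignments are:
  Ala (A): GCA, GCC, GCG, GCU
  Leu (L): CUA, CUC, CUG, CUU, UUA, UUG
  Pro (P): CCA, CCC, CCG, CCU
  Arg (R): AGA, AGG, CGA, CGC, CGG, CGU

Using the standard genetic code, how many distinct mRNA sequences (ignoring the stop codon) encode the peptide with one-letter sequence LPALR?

3456

Leu: 6 codons.
Pro: 4 codons.
Ala: 4 codons.
Leu: 6 codons.
Arg: 6 codons.
6 × 4 × 4 × 6 × 6 = 3456.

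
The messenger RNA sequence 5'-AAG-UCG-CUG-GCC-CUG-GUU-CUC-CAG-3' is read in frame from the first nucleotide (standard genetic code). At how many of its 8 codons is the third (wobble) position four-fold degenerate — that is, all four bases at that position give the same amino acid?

Codon 1 AAG (Lys): third position 2-fold.
Codon 2 UCG (Ser): third position 4-fold.
Codon 3 CUG (Leu): third position 4-fold.
Codon 4 GCC (Ala): third position 4-fold.
Codon 5 CUG (Leu): third position 4-fold.
Codon 6 GUU (Val): third position 4-fold.
Codon 7 CUC (Leu): third position 4-fold.
Codon 8 CAG (Gln): third position 2-fold.
Four-fold degenerate third positions: 6.

6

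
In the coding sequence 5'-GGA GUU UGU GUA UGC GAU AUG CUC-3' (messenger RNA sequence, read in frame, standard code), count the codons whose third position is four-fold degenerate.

4

Codon 1 GGA (Gly): third position 4-fold.
Codon 2 GUU (Val): third position 4-fold.
Codon 3 UGU (Cys): third position 2-fold.
Codon 4 GUA (Val): third position 4-fold.
Codon 5 UGC (Cys): third position 2-fold.
Codon 6 GAU (Asp): third position 2-fold.
Codon 7 AUG (Met): third position 1-fold.
Codon 8 CUC (Leu): third position 4-fold.
Four-fold degenerate third positions: 4.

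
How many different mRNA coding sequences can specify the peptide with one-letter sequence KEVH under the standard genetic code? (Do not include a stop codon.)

32

Lys: 2 codons.
Glu: 2 codons.
Val: 4 codons.
His: 2 codons.
2 × 2 × 4 × 2 = 32.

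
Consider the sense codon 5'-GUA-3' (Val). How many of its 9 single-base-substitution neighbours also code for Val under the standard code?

Position 1: none → 0 synonymous.
Position 2: none → 0 synonymous.
Position 3: GUU, GUC, GUG → 3 synonymous.
Total: 0 + 0 + 3 = 3.

3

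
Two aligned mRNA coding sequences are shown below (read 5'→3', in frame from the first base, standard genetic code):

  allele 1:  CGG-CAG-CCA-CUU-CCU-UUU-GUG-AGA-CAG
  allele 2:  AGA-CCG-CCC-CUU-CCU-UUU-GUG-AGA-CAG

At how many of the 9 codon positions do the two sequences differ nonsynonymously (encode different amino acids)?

Codon 1: CGG Arg / AGA Arg — synonymous.
Codon 2: CAG Gln / CCG Pro — nonsynonymous.
Codon 3: CCA Pro / CCC Pro — synonymous.
Codon 4: CUU Leu / CUU Leu — identical.
Codon 5: CCU Pro / CCU Pro — identical.
Codon 6: UUU Phe / UUU Phe — identical.
Codon 7: GUG Val / GUG Val — identical.
Codon 8: AGA Arg / AGA Arg — identical.
Codon 9: CAG Gln / CAG Gln — identical.
Nonsynonymous differences: 1.

1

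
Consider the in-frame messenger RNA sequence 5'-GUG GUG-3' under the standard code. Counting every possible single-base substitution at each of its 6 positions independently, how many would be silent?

6

Codon 1 (GUG, Val): 3 synonymous substitutions.
Codon 2 (GUG, Val): 3 synonymous substitutions.
Total: 3 + 3 = 6.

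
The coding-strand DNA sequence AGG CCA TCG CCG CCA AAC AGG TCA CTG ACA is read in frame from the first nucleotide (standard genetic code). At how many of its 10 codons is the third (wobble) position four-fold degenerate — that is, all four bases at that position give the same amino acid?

Codon 1 AGG (Arg): third position 2-fold.
Codon 2 CCA (Pro): third position 4-fold.
Codon 3 TCG (Ser): third position 4-fold.
Codon 4 CCG (Pro): third position 4-fold.
Codon 5 CCA (Pro): third position 4-fold.
Codon 6 AAC (Asn): third position 2-fold.
Codon 7 AGG (Arg): third position 2-fold.
Codon 8 TCA (Ser): third position 4-fold.
Codon 9 CTG (Leu): third position 4-fold.
Codon 10 ACA (Thr): third position 4-fold.
Four-fold degenerate third positions: 7.

7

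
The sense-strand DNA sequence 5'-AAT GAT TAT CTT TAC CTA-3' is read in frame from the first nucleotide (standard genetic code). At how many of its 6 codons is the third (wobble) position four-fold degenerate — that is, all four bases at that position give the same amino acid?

Codon 1 AAT (Asn): third position 2-fold.
Codon 2 GAT (Asp): third position 2-fold.
Codon 3 TAT (Tyr): third position 2-fold.
Codon 4 CTT (Leu): third position 4-fold.
Codon 5 TAC (Tyr): third position 2-fold.
Codon 6 CTA (Leu): third position 4-fold.
Four-fold degenerate third positions: 2.

2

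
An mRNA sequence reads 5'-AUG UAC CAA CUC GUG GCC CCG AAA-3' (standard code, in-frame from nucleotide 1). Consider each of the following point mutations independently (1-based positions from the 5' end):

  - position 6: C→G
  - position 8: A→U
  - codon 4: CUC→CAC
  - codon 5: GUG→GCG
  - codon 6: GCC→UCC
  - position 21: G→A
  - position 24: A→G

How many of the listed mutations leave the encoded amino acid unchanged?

2

Codon 2: UAC (Tyr) → UAG (Stop) — nonsense.
Codon 3: CAA (Gln) → CUA (Leu) — missense.
Codon 4: CUC (Leu) → CAC (His) — missense.
Codon 5: GUG (Val) → GCG (Ala) — missense.
Codon 6: GCC (Ala) → UCC (Ser) — missense.
Codon 7: CCG (Pro) → CCA (Pro) — synonymous.
Codon 8: AAA (Lys) → AAG (Lys) — synonymous.
Synonymous: 2 of 7.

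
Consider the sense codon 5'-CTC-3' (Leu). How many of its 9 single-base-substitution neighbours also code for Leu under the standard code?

3

Position 1: none → 0 synonymous.
Position 2: none → 0 synonymous.
Position 3: CTT, CTA, CTG → 3 synonymous.
Total: 0 + 0 + 3 = 3.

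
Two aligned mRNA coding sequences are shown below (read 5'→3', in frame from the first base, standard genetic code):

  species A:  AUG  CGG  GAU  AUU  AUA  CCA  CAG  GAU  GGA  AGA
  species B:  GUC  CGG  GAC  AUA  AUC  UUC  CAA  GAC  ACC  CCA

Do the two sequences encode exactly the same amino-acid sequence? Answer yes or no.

no

Codon 1: AUG Met / GUC Val — nonsynonymous.
Codon 2: CGG Arg / CGG Arg — identical.
Codon 3: GAU Asp / GAC Asp — synonymous.
Codon 4: AUU Ile / AUA Ile — synonymous.
Codon 5: AUA Ile / AUC Ile — synonymous.
Codon 6: CCA Pro / UUC Phe — nonsynonymous.
Codon 7: CAG Gln / CAA Gln — synonymous.
Codon 8: GAU Asp / GAC Asp — synonymous.
Codon 9: GGA Gly / ACC Thr — nonsynonymous.
Codon 10: AGA Arg / CCA Pro — nonsynonymous.
Nonsynonymous differences: 4 → different protein.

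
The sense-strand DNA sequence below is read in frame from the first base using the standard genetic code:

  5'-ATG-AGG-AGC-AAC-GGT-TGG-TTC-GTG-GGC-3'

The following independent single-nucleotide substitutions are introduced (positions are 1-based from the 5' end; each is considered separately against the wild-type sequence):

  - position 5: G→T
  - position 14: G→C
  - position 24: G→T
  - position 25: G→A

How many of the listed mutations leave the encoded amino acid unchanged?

1

Codon 2: AGG (Arg) → ATG (Met) — missense.
Codon 5: GGT (Gly) → GCT (Ala) — missense.
Codon 8: GTG (Val) → GTT (Val) — synonymous.
Codon 9: GGC (Gly) → AGC (Ser) — missense.
Synonymous: 1 of 4.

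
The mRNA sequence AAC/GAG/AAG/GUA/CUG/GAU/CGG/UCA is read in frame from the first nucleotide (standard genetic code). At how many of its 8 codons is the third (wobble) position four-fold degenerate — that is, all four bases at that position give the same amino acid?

Codon 1 AAC (Asn): third position 2-fold.
Codon 2 GAG (Glu): third position 2-fold.
Codon 3 AAG (Lys): third position 2-fold.
Codon 4 GUA (Val): third position 4-fold.
Codon 5 CUG (Leu): third position 4-fold.
Codon 6 GAU (Asp): third position 2-fold.
Codon 7 CGG (Arg): third position 4-fold.
Codon 8 UCA (Ser): third position 4-fold.
Four-fold degenerate third positions: 4.

4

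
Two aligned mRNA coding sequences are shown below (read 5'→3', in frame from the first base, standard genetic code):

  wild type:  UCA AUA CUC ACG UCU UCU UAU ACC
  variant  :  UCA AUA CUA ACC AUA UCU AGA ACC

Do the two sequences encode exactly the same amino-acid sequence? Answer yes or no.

Codon 1: UCA Ser / UCA Ser — identical.
Codon 2: AUA Ile / AUA Ile — identical.
Codon 3: CUC Leu / CUA Leu — synonymous.
Codon 4: ACG Thr / ACC Thr — synonymous.
Codon 5: UCU Ser / AUA Ile — nonsynonymous.
Codon 6: UCU Ser / UCU Ser — identical.
Codon 7: UAU Tyr / AGA Arg — nonsynonymous.
Codon 8: ACC Thr / ACC Thr — identical.
Nonsynonymous differences: 2 → different protein.

no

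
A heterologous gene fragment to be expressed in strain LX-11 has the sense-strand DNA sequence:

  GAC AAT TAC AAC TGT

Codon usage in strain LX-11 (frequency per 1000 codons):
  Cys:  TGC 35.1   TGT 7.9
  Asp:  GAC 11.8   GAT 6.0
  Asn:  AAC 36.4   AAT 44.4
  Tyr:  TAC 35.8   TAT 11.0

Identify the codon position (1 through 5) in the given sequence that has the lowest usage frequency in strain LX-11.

Codon 1 GAC (Asp): 11.8 per 1000.
Codon 2 AAT (Asn): 44.4 per 1000.
Codon 3 TAC (Tyr): 35.8 per 1000.
Codon 4 AAC (Asn): 36.4 per 1000.
Codon 5 TGT (Cys): 7.9 per 1000.
Lowest frequency is 7.9 at codon 5.

5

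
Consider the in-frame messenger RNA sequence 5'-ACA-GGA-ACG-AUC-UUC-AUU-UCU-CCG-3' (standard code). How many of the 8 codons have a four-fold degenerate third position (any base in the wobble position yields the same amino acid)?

5

Codon 1 ACA (Thr): third position 4-fold.
Codon 2 GGA (Gly): third position 4-fold.
Codon 3 ACG (Thr): third position 4-fold.
Codon 4 AUC (Ile): third position 3-fold.
Codon 5 UUC (Phe): third position 2-fold.
Codon 6 AUU (Ile): third position 3-fold.
Codon 7 UCU (Ser): third position 4-fold.
Codon 8 CCG (Pro): third position 4-fold.
Four-fold degenerate third positions: 5.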